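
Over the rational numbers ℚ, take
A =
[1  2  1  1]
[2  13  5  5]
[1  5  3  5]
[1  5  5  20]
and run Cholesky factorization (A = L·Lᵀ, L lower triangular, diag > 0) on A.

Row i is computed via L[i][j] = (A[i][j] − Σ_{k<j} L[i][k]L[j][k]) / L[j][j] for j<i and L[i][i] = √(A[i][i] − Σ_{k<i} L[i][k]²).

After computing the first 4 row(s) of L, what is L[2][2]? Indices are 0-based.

Step 1: L[0][0] = √(1) = 1.
  L[1][0] = (2) / L[0][0] = 2.
Step 2: L[1][1] = √(9) = 3.
  L[2][0] = (1) / L[0][0] = 1.
  L[2][1] = (3) / L[1][1] = 1.
Step 3: L[2][2] = √(1) = 1.
  L[3][0] = (1) / L[0][0] = 1.
  L[3][1] = (3) / L[1][1] = 1.
  L[3][2] = (3) / L[2][2] = 3.
Step 4: L[3][3] = √(9) = 3.

L[2][2] = 1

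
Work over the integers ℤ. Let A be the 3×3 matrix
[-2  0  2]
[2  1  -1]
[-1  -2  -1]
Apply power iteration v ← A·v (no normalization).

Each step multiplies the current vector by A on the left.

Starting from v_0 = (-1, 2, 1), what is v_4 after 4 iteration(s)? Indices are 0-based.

v_0 = (-1, 2, 1).
v_1 = A·v_0 = (4, -1, -4).
v_2 = A·v_1 = (-16, 11, 2).
v_3 = A·v_2 = (36, -23, -8).
v_4 = A·v_3 = (-88, 57, 18).

v_4 = (-88, 57, 18)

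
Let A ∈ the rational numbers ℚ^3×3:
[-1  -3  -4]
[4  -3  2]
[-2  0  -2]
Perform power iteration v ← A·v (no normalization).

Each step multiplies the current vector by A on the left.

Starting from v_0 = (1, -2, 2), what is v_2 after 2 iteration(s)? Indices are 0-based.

v_0 = (1, -2, 2).
v_1 = A·v_0 = (-3, 14, -6).
v_2 = A·v_1 = (-15, -66, 18).

v_2 = (-15, -66, 18)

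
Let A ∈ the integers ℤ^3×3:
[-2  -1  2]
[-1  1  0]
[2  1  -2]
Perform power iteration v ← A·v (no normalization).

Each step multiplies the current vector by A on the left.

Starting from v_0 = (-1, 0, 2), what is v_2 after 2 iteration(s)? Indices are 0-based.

v_0 = (-1, 0, 2).
v_1 = A·v_0 = (6, 1, -6).
v_2 = A·v_1 = (-25, -5, 25).

v_2 = (-25, -5, 25)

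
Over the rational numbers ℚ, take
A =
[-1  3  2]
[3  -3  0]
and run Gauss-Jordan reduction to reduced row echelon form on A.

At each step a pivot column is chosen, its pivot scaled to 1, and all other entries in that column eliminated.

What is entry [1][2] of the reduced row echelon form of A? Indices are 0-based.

M[1][2] = 1

step 1: normalize row 0 (÷-1) = (1, -3, -2)
  row 1: subtract 3×row0 = (0, 6, 6)
step 2: normalize row 1 (÷6) = (0, 1, 1)
  row 0: subtract -3×row1 = (1, 0, 1)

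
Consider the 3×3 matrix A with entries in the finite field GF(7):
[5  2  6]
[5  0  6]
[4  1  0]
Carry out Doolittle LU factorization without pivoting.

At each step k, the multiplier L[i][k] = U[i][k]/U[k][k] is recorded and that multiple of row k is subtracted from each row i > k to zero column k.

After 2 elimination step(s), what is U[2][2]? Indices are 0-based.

k=0: U[0][0]=5
  eliminate (1,0): mult=1, new row 1: (0, 5, 0); set L[1][0]=1
  eliminate (2,0): mult=5, new row 2: (0, 5, 5); set L[2][0]=5
k=1: U[1][1]=5
  eliminate (2,1): mult=1, new row 2: (0, 0, 5); set L[2][1]=1

U[2][2] = 5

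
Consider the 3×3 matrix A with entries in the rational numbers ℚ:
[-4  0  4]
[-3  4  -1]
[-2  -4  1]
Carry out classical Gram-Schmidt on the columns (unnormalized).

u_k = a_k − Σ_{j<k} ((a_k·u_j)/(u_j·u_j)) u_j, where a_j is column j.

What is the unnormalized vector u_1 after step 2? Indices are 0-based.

Step 1: u_0 = a_0 = (-4, -3, -2).
Step 2: u_1 = a_1 − (-4/29)·u_0 = (-16/29, 104/29, -124/29).

u_1 = (-16/29, 104/29, -124/29)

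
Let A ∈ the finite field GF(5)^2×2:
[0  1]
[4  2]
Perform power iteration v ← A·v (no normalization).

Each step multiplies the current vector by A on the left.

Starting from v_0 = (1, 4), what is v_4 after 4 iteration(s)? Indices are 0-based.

v_4 = (3, 1)

v_0 = (1, 4).
v_1 = A·v_0 = (4, 2).
v_2 = A·v_1 = (2, 0).
v_3 = A·v_2 = (0, 3).
v_4 = A·v_3 = (3, 1).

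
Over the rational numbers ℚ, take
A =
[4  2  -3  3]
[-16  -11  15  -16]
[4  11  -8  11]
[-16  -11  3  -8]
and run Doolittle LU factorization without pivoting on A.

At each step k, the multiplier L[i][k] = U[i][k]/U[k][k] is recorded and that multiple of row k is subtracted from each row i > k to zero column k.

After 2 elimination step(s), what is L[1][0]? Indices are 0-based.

L[1][0] = -4

Step 1: pivot at (0,0) is 4.
  row1 ← row1 − (-4)·row0  ⇒  L[1][0]=-4, U row1=(0, -3, 3, -4)
  row2 ← row2 − (1)·row0  ⇒  L[2][0]=1, U row2=(0, 9, -5, 8)
  row3 ← row3 − (-4)·row0  ⇒  L[3][0]=-4, U row3=(0, -3, -9, 4)
Step 2: pivot at (1,1) is -3.
  row2 ← row2 − (-3)·row1  ⇒  L[2][1]=-3, U row2=(0, 0, 4, -4)
  row3 ← row3 − (1)·row1  ⇒  L[3][1]=1, U row3=(0, 0, -12, 8)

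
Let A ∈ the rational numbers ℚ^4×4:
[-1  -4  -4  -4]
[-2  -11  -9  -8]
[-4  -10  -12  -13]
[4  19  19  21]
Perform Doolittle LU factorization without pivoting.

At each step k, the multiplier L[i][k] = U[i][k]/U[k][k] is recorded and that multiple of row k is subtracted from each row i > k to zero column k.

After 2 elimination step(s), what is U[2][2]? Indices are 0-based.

U[2][2] = 2

Step 1: pivot at (0,0) is -1.
  row1 ← row1 − (2)·row0  ⇒  L[1][0]=2, U row1=(0, -3, -1, 0)
  row2 ← row2 − (4)·row0  ⇒  L[2][0]=4, U row2=(0, 6, 4, 3)
  row3 ← row3 − (-4)·row0  ⇒  L[3][0]=-4, U row3=(0, 3, 3, 5)
Step 2: pivot at (1,1) is -3.
  row2 ← row2 − (-2)·row1  ⇒  L[2][1]=-2, U row2=(0, 0, 2, 3)
  row3 ← row3 − (-1)·row1  ⇒  L[3][1]=-1, U row3=(0, 0, 2, 5)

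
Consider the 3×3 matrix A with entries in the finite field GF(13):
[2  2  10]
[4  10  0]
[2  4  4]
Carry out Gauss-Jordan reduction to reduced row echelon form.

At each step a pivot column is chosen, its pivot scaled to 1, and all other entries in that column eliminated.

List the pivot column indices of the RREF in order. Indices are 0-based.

pivot(0,0)=2: scale R0 → (1, 1, 5)
  clear (1,0): R1 −= (4)R0 → (0, 6, 6)
  clear (2,0): R2 −= (2)R0 → (0, 2, 7)
pivot(1,1)=6: scale R1 → (0, 1, 1)
  clear (0,1): R0 −= (1)R1 → (1, 0, 4)
  clear (2,1): R2 −= (2)R1 → (0, 0, 5)
pivot(2,2)=5: scale R2 → (0, 0, 1)
  clear (0,2): R0 −= (4)R2 → (1, 0, 0)
  clear (1,2): R1 −= (1)R2 → (0, 1, 0)

pivot columns: 0, 1, 2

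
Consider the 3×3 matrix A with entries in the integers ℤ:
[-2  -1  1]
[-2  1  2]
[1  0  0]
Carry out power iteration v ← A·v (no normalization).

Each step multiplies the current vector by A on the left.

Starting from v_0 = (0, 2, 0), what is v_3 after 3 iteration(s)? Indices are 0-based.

v_3 = (-12, -2, 2)

v_0 = (0, 2, 0).
v_1 = A·v_0 = (-2, 2, 0).
v_2 = A·v_1 = (2, 6, -2).
v_3 = A·v_2 = (-12, -2, 2).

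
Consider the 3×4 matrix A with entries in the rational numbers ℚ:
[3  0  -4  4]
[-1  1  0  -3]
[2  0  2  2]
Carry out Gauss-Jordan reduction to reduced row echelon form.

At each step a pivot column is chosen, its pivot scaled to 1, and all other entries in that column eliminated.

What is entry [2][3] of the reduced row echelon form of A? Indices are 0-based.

step 1: normalize row 0 (÷3) = (1, 0, -4/3, 4/3)
  row 1: subtract -1×row0 = (0, 1, -4/3, -5/3)
  row 2: subtract 2×row0 = (0, 0, 14/3, -2/3)
step 2: normalize row 1 (÷1) = (0, 1, -4/3, -5/3)
step 3: normalize row 2 (÷14/3) = (0, 0, 1, -1/7)
  row 0: subtract -4/3×row2 = (1, 0, 0, 8/7)
  row 1: subtract -4/3×row2 = (0, 1, 0, -13/7)

M[2][3] = -1/7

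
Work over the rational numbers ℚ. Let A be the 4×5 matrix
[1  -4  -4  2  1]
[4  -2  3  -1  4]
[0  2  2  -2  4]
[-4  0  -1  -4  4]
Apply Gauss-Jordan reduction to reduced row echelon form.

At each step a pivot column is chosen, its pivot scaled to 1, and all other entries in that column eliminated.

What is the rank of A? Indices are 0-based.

rank = 4

step 1: normalize row 0 (÷1) = (1, -4, -4, 2, 1)
  row 1: subtract 4×row0 = (0, 14, 19, -9, 0)
  row 3: subtract -4×row0 = (0, -16, -17, 4, 8)
step 2: normalize row 1 (÷14) = (0, 1, 19/14, -9/14, 0)
  row 0: subtract -4×row1 = (1, 0, 10/7, -4/7, 1)
  row 2: subtract 2×row1 = (0, 0, -5/7, -5/7, 4)
  row 3: subtract -16×row1 = (0, 0, 33/7, -44/7, 8)
step 3: normalize row 2 (÷-5/7) = (0, 0, 1, 1, -28/5)
  row 0: subtract 10/7×row2 = (1, 0, 0, -2, 9)
  row 1: subtract 19/14×row2 = (0, 1, 0, -2, 38/5)
  row 3: subtract 33/7×row2 = (0, 0, 0, -11, 172/5)
step 4: normalize row 3 (÷-11) = (0, 0, 0, 1, -172/55)
  row 0: subtract -2×row3 = (1, 0, 0, 0, 151/55)
  row 1: subtract -2×row3 = (0, 1, 0, 0, 74/55)
  row 2: subtract 1×row3 = (0, 0, 1, 0, -136/55)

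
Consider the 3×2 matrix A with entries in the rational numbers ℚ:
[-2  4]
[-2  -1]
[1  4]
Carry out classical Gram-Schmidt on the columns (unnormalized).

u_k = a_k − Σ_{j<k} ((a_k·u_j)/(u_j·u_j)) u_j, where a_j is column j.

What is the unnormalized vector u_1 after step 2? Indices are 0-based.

Step 1: u_0 = a_0 = (-2, -2, 1).
Step 2: u_1 = a_1 − (-2/9)·u_0 = (32/9, -13/9, 38/9).

u_1 = (32/9, -13/9, 38/9)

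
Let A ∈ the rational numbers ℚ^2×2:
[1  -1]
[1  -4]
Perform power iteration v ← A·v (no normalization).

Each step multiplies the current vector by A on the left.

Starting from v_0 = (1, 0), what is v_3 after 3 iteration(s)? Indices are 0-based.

v_0 = (1, 0).
v_1 = A·v_0 = (1, 1).
v_2 = A·v_1 = (0, -3).
v_3 = A·v_2 = (3, 12).

v_3 = (3, 12)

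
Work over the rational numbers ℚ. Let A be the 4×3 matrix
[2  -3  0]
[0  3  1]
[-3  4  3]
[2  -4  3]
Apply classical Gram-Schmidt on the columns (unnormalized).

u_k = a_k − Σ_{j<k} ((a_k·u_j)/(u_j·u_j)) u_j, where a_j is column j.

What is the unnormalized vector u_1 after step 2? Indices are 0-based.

u_1 = (1/17, 3, -10/17, -16/17)

Step 1: u_0 = a_0 = (2, 0, -3, 2).
Step 2: u_1 = a_1 − (-26/17)·u_0 = (1/17, 3, -10/17, -16/17).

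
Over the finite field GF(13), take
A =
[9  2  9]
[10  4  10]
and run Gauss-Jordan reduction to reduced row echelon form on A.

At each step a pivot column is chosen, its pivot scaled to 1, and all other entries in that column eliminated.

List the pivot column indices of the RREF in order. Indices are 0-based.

pivot(0,0)=9: scale R0 → (1, 6, 1)
  clear (1,0): R1 −= (10)R0 → (0, 9, 0)
pivot(1,1)=9: scale R1 → (0, 1, 0)
  clear (0,1): R0 −= (6)R1 → (1, 0, 1)

pivot columns: 0, 1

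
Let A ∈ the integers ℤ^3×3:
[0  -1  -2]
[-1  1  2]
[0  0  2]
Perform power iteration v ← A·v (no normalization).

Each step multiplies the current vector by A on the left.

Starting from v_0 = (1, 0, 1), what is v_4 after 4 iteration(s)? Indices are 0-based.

v_4 = (-36, 51, 16)

v_0 = (1, 0, 1).
v_1 = A·v_0 = (-2, 1, 2).
v_2 = A·v_1 = (-5, 7, 4).
v_3 = A·v_2 = (-15, 20, 8).
v_4 = A·v_3 = (-36, 51, 16).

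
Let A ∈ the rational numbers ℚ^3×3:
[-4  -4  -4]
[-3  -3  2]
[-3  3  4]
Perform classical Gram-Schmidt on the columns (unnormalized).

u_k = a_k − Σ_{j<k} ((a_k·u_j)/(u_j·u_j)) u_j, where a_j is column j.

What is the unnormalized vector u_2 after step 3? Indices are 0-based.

Step 1: u_0 = a_0 = (-4, -3, -3).
Step 2: u_1 = a_1 − (8/17)·u_0 = (-36/17, -27/17, 75/17).
Step 3: u_2 = a_2 − (-1/17)·u_0 − (13/15)·u_1 = (-12/5, 16/5, 0).

u_2 = (-12/5, 16/5, 0)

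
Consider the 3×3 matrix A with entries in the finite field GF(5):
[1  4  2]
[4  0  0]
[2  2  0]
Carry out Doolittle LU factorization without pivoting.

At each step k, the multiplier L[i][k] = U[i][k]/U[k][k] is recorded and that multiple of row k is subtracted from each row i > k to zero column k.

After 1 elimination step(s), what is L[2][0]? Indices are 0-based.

[col 0] pivot 1
  R1 -= 4*R0 → (0, 4, 2)  (L[1][0] := 4)
  R2 -= 2*R0 → (0, 4, 1)  (L[2][0] := 2)

L[2][0] = 2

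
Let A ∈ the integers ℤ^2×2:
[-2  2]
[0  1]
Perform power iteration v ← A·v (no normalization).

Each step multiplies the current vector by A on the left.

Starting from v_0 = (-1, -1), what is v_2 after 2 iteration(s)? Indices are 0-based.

v_0 = (-1, -1).
v_1 = A·v_0 = (0, -1).
v_2 = A·v_1 = (-2, -1).

v_2 = (-2, -1)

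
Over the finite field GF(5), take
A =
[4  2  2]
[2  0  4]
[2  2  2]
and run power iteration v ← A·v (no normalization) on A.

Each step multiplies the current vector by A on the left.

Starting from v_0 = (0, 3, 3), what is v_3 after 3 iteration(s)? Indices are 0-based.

v_3 = (2, 0, 0)

v_0 = (0, 3, 3).
v_1 = A·v_0 = (2, 2, 2).
v_2 = A·v_1 = (1, 2, 2).
v_3 = A·v_2 = (2, 0, 0).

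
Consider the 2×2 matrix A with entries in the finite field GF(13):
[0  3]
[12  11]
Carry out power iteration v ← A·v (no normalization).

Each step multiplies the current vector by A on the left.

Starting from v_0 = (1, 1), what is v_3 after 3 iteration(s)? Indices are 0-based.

v_3 = (9, 3)

v_0 = (1, 1).
v_1 = A·v_0 = (3, 10).
v_2 = A·v_1 = (4, 3).
v_3 = A·v_2 = (9, 3).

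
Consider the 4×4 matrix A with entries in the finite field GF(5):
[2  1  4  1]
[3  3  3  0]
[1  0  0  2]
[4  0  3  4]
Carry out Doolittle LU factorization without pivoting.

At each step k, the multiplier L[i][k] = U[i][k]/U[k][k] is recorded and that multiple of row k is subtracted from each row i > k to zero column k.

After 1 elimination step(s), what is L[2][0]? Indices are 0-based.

k=0: U[0][0]=2
  eliminate (1,0): mult=4, new row 1: (0, 4, 2, 1); set L[1][0]=4
  eliminate (2,0): mult=3, new row 2: (0, 2, 3, 4); set L[2][0]=3
  eliminate (3,0): mult=2, new row 3: (0, 3, 0, 2); set L[3][0]=2

L[2][0] = 3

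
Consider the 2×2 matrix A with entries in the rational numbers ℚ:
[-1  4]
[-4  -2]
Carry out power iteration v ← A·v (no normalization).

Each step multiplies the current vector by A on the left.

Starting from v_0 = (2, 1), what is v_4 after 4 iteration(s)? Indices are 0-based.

v_0 = (2, 1).
v_1 = A·v_0 = (2, -10).
v_2 = A·v_1 = (-42, 12).
v_3 = A·v_2 = (90, 144).
v_4 = A·v_3 = (486, -648).

v_4 = (486, -648)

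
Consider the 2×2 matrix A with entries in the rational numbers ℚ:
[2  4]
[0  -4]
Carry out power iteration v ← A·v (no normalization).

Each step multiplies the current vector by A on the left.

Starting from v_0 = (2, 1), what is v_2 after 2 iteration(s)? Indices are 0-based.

v_0 = (2, 1).
v_1 = A·v_0 = (8, -4).
v_2 = A·v_1 = (0, 16).

v_2 = (0, 16)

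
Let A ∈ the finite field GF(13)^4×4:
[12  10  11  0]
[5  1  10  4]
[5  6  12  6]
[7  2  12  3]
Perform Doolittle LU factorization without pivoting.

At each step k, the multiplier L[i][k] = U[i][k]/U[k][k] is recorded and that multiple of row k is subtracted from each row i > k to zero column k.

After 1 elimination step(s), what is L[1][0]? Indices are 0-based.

Step 1: pivot at (0,0) is 12.
  row1 ← row1 − (8)·row0  ⇒  L[1][0]=8, U row1=(0, 12, 0, 4)
  row2 ← row2 − (8)·row0  ⇒  L[2][0]=8, U row2=(0, 4, 2, 6)
  row3 ← row3 − (6)·row0  ⇒  L[3][0]=6, U row3=(0, 7, 11, 3)

L[1][0] = 8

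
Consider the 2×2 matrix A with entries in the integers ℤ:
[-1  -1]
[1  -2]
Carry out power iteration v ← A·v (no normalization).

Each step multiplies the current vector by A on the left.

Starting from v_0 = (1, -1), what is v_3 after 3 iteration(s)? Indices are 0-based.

v_0 = (1, -1).
v_1 = A·v_0 = (0, 3).
v_2 = A·v_1 = (-3, -6).
v_3 = A·v_2 = (9, 9).

v_3 = (9, 9)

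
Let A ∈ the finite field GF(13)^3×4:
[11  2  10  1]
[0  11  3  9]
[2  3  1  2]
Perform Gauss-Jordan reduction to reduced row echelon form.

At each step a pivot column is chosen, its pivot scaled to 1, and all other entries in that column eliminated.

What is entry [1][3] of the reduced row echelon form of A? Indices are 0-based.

[1] R0 /= 11  ⇒  (1, 12, 8, 6)
     R2 -= 2·R0  ⇒  (0, 5, 11, 3)
[2] R1 /= 11  ⇒  (0, 1, 5, 2)
     R0 -= 12·R1  ⇒  (1, 0, 0, 8)
     R2 -= 5·R1  ⇒  (0, 0, 12, 6)
[3] R2 /= 12  ⇒  (0, 0, 1, 7)
     R1 -= 5·R2  ⇒  (0, 1, 0, 6)

M[1][3] = 6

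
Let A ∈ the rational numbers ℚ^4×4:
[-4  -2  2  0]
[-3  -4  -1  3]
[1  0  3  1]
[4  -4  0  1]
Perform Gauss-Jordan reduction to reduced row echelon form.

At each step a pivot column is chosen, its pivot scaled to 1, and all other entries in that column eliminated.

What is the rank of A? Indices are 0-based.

rank = 4

step 1: normalize row 0 (÷-4) = (1, 1/2, -1/2, 0)
  row 1: subtract -3×row0 = (0, -5/2, -5/2, 3)
  row 2: subtract 1×row0 = (0, -1/2, 7/2, 1)
  row 3: subtract 4×row0 = (0, -6, 2, 1)
step 2: normalize row 1 (÷-5/2) = (0, 1, 1, -6/5)
  row 0: subtract 1/2×row1 = (1, 0, -1, 3/5)
  row 2: subtract -1/2×row1 = (0, 0, 4, 2/5)
  row 3: subtract -6×row1 = (0, 0, 8, -31/5)
step 3: normalize row 2 (÷4) = (0, 0, 1, 1/10)
  row 0: subtract -1×row2 = (1, 0, 0, 7/10)
  row 1: subtract 1×row2 = (0, 1, 0, -13/10)
  row 3: subtract 8×row2 = (0, 0, 0, -7)
step 4: normalize row 3 (÷-7) = (0, 0, 0, 1)
  row 0: subtract 7/10×row3 = (1, 0, 0, 0)
  row 1: subtract -13/10×row3 = (0, 1, 0, 0)
  row 2: subtract 1/10×row3 = (0, 0, 1, 0)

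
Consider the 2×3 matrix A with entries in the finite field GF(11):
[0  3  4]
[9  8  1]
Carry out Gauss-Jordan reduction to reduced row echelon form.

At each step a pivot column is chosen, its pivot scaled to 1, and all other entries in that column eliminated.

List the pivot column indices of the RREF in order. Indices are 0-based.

pivot(0,0): swap R0↔R1
pivot(0,0)=9: scale R0 → (1, 7, 5)
pivot(1,1)=3: scale R1 → (0, 1, 5)
  clear (0,1): R0 −= (7)R1 → (1, 0, 3)

pivot columns: 0, 1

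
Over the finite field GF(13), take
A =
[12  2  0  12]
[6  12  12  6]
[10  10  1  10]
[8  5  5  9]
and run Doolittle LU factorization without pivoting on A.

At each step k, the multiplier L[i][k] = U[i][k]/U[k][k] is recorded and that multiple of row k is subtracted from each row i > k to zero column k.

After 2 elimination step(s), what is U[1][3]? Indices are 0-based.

k=0: U[0][0]=12
  eliminate (1,0): mult=7, new row 1: (0, 11, 12, 0); set L[1][0]=7
  eliminate (2,0): mult=3, new row 2: (0, 4, 1, 0); set L[2][0]=3
  eliminate (3,0): mult=5, new row 3: (0, 8, 5, 1); set L[3][0]=5
k=1: U[1][1]=11
  eliminate (2,1): mult=11, new row 2: (0, 0, 12, 0); set L[2][1]=11
  eliminate (3,1): mult=9, new row 3: (0, 0, 1, 1); set L[3][1]=9

U[1][3] = 0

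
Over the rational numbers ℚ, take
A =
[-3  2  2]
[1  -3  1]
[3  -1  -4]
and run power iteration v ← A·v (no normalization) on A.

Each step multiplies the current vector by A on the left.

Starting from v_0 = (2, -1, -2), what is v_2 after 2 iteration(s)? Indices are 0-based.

v_2 = (72, -6, -99)

v_0 = (2, -1, -2).
v_1 = A·v_0 = (-12, 3, 15).
v_2 = A·v_1 = (72, -6, -99).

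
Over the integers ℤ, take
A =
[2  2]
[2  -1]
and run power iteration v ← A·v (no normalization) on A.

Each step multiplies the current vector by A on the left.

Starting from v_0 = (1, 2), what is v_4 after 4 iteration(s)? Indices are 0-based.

v_0 = (1, 2).
v_1 = A·v_0 = (6, 0).
v_2 = A·v_1 = (12, 12).
v_3 = A·v_2 = (48, 12).
v_4 = A·v_3 = (120, 84).

v_4 = (120, 84)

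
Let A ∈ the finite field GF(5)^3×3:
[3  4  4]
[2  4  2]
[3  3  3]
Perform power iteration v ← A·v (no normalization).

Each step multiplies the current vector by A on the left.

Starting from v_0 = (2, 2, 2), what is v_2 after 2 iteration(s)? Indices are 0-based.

v_2 = (2, 4, 3)

v_0 = (2, 2, 2).
v_1 = A·v_0 = (2, 1, 3).
v_2 = A·v_1 = (2, 4, 3).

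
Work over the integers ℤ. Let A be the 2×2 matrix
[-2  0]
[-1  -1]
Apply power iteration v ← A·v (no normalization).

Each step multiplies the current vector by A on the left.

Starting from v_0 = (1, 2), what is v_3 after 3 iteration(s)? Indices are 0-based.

v_0 = (1, 2).
v_1 = A·v_0 = (-2, -3).
v_2 = A·v_1 = (4, 5).
v_3 = A·v_2 = (-8, -9).

v_3 = (-8, -9)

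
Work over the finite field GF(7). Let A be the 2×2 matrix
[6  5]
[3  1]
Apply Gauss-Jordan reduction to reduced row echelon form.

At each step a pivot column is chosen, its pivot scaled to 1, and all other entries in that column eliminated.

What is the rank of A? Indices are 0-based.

rank = 2

[1] R0 /= 6  ⇒  (1, 2)
     R1 -= 3·R0  ⇒  (0, 2)
[2] R1 /= 2  ⇒  (0, 1)
     R0 -= 2·R1  ⇒  (1, 0)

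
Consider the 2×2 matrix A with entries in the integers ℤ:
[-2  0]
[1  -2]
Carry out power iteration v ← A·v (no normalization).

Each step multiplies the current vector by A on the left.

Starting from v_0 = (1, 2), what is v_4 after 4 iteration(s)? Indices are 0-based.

v_0 = (1, 2).
v_1 = A·v_0 = (-2, -3).
v_2 = A·v_1 = (4, 4).
v_3 = A·v_2 = (-8, -4).
v_4 = A·v_3 = (16, 0).

v_4 = (16, 0)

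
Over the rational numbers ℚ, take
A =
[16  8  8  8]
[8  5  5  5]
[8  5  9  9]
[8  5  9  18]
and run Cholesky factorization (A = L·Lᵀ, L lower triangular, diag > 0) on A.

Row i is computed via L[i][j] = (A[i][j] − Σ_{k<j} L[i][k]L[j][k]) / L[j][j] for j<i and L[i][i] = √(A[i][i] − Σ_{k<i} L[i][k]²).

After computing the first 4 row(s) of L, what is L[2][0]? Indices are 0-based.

Step 1: L[0][0] = √(16) = 4.
  L[1][0] = (8) / L[0][0] = 2.
Step 2: L[1][1] = √(1) = 1.
  L[2][0] = (8) / L[0][0] = 2.
  L[2][1] = (1) / L[1][1] = 1.
Step 3: L[2][2] = √(4) = 2.
  L[3][0] = (8) / L[0][0] = 2.
  L[3][1] = (1) / L[1][1] = 1.
  L[3][2] = (4) / L[2][2] = 2.
Step 4: L[3][3] = √(9) = 3.

L[2][0] = 2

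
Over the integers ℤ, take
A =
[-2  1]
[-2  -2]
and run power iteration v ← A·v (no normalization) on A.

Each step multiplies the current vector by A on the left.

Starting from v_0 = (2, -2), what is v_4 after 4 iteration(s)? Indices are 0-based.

v_0 = (2, -2).
v_1 = A·v_0 = (-6, 0).
v_2 = A·v_1 = (12, 12).
v_3 = A·v_2 = (-12, -48).
v_4 = A·v_3 = (-24, 120).

v_4 = (-24, 120)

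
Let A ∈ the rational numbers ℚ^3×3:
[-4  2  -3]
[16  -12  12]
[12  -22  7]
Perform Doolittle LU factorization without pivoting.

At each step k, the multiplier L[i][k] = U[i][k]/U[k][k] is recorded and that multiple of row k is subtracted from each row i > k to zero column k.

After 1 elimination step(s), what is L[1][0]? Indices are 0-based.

L[1][0] = -4

Step 1: pivot at (0,0) is -4.
  row1 ← row1 − (-4)·row0  ⇒  L[1][0]=-4, U row1=(0, -4, 0)
  row2 ← row2 − (-3)·row0  ⇒  L[2][0]=-3, U row2=(0, -16, -2)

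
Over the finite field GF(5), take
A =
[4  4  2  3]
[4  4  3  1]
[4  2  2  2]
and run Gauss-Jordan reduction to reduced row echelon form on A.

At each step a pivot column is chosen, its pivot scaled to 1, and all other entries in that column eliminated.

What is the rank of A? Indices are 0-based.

[1] R0 /= 4  ⇒  (1, 1, 3, 2)
     R1 -= 4·R0  ⇒  (0, 0, 1, 3)
     R2 -= 4·R0  ⇒  (0, 3, 0, 4)
[2] R1 <-> R2
[2] R1 /= 3  ⇒  (0, 1, 0, 3)
     R0 -= 1·R1  ⇒  (1, 0, 3, 4)
[3] R2 /= 1  ⇒  (0, 0, 1, 3)
     R0 -= 3·R2  ⇒  (1, 0, 0, 0)

rank = 3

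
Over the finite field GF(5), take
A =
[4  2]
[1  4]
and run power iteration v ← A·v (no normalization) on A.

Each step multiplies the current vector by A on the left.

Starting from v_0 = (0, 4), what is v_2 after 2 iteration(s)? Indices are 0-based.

v_0 = (0, 4).
v_1 = A·v_0 = (3, 1).
v_2 = A·v_1 = (4, 2).

v_2 = (4, 2)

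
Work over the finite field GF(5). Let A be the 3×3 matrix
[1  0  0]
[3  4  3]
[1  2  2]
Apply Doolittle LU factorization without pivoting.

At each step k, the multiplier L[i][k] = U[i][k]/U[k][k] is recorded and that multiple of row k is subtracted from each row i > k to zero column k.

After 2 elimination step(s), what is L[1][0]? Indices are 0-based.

L[1][0] = 3

[col 0] pivot 1
  R1 -= 3*R0 → (0, 4, 3)  (L[1][0] := 3)
  R2 -= 1*R0 → (0, 2, 2)  (L[2][0] := 1)
[col 1] pivot 4
  R2 -= 3*R1 → (0, 0, 3)  (L[2][1] := 3)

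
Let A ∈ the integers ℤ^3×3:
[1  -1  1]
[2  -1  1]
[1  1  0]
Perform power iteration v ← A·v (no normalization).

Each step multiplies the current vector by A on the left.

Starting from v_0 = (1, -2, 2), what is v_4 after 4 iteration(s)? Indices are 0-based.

v_4 = (3, 9, 10)

v_0 = (1, -2, 2).
v_1 = A·v_0 = (5, 6, -1).
v_2 = A·v_1 = (-2, 3, 11).
v_3 = A·v_2 = (6, 4, 1).
v_4 = A·v_3 = (3, 9, 10).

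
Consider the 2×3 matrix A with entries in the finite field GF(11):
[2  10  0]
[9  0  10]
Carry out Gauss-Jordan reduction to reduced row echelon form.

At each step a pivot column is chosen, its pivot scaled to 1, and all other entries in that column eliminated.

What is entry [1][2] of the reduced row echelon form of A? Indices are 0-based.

M[1][2] = 1

step 1: normalize row 0 (÷2) = (1, 5, 0)
  row 1: subtract 9×row0 = (0, 10, 10)
step 2: normalize row 1 (÷10) = (0, 1, 1)
  row 0: subtract 5×row1 = (1, 0, 6)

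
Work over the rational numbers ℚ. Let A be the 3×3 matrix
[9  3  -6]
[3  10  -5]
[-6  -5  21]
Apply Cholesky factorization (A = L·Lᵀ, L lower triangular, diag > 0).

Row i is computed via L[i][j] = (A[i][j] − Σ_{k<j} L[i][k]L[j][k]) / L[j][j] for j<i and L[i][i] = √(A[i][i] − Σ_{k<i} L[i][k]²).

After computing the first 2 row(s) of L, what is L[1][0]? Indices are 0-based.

Step 1: L[0][0] = √(9) = 3.
  L[1][0] = (3) / L[0][0] = 1.
Step 2: L[1][1] = √(9) = 3.

L[1][0] = 1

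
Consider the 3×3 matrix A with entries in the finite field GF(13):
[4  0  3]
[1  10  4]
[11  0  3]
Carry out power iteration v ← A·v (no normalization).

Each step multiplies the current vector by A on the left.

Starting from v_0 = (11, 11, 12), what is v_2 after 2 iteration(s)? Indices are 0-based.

v_0 = (11, 11, 12).
v_1 = A·v_0 = (2, 0, 1).
v_2 = A·v_1 = (11, 6, 12).

v_2 = (11, 6, 12)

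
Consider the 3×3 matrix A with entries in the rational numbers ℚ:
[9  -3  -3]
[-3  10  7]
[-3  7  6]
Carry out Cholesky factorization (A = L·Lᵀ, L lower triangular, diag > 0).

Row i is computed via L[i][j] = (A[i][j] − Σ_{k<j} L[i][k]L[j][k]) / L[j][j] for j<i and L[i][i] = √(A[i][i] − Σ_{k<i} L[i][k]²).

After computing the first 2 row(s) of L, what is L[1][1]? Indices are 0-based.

L[1][1] = 3

Step 1: L[0][0] = √(9) = 3.
  L[1][0] = (-3) / L[0][0] = -1.
Step 2: L[1][1] = √(9) = 3.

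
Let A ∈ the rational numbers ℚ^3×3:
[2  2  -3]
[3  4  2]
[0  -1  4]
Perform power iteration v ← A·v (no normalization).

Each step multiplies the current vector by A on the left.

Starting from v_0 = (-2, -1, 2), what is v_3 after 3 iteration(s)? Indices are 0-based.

v_3 = (-336, -273, 210)

v_0 = (-2, -1, 2).
v_1 = A·v_0 = (-12, -6, 9).
v_2 = A·v_1 = (-63, -42, 42).
v_3 = A·v_2 = (-336, -273, 210).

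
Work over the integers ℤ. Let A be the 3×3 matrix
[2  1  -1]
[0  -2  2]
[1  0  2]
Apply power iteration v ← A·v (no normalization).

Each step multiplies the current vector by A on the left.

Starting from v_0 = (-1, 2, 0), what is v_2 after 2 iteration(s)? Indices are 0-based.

v_0 = (-1, 2, 0).
v_1 = A·v_0 = (0, -4, -1).
v_2 = A·v_1 = (-3, 6, -2).

v_2 = (-3, 6, -2)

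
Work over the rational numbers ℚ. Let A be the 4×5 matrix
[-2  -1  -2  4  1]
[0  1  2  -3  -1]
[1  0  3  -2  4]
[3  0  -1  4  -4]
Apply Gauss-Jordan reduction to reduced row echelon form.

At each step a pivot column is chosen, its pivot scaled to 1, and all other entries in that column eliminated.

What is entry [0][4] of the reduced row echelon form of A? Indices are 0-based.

step 1: normalize row 0 (÷-2) = (1, 1/2, 1, -2, -1/2)
  row 2: subtract 1×row0 = (0, -1/2, 2, 0, 9/2)
  row 3: subtract 3×row0 = (0, -3/2, -4, 10, -5/2)
step 2: normalize row 1 (÷1) = (0, 1, 2, -3, -1)
  row 0: subtract 1/2×row1 = (1, 0, 0, -1/2, 0)
  row 2: subtract -1/2×row1 = (0, 0, 3, -3/2, 4)
  row 3: subtract -3/2×row1 = (0, 0, -1, 11/2, -4)
step 3: normalize row 2 (÷3) = (0, 0, 1, -1/2, 4/3)
  row 1: subtract 2×row2 = (0, 1, 0, -2, -11/3)
  row 3: subtract -1×row2 = (0, 0, 0, 5, -8/3)
step 4: normalize row 3 (÷5) = (0, 0, 0, 1, -8/15)
  row 0: subtract -1/2×row3 = (1, 0, 0, 0, -4/15)
  row 1: subtract -2×row3 = (0, 1, 0, 0, -71/15)
  row 2: subtract -1/2×row3 = (0, 0, 1, 0, 16/15)

M[0][4] = -4/15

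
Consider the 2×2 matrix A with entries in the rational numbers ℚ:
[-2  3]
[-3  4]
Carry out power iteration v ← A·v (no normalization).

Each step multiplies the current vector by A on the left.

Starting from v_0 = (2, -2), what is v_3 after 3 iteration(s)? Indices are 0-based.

v_0 = (2, -2).
v_1 = A·v_0 = (-10, -14).
v_2 = A·v_1 = (-22, -26).
v_3 = A·v_2 = (-34, -38).

v_3 = (-34, -38)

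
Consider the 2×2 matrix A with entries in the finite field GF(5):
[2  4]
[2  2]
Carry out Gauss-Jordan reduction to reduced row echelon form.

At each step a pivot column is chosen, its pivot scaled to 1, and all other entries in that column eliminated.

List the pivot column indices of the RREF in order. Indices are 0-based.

pivot columns: 0, 1

[1] R0 /= 2  ⇒  (1, 2)
     R1 -= 2·R0  ⇒  (0, 3)
[2] R1 /= 3  ⇒  (0, 1)
     R0 -= 2·R1  ⇒  (1, 0)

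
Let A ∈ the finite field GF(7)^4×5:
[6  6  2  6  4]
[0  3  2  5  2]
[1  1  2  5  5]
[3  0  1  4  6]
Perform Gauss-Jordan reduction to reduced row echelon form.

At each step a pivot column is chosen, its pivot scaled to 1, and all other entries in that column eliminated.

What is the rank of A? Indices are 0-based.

[1] R0 /= 6  ⇒  (1, 1, 5, 1, 3)
     R2 -= 1·R0  ⇒  (0, 0, 4, 4, 2)
     R3 -= 3·R0  ⇒  (0, 4, 0, 1, 4)
[2] R1 /= 3  ⇒  (0, 1, 3, 4, 3)
     R0 -= 1·R1  ⇒  (1, 0, 2, 4, 0)
     R3 -= 4·R1  ⇒  (0, 0, 2, 6, 6)
[3] R2 /= 4  ⇒  (0, 0, 1, 1, 4)
     R0 -= 2·R2  ⇒  (1, 0, 0, 2, 6)
     R1 -= 3·R2  ⇒  (0, 1, 0, 1, 5)
     R3 -= 2·R2  ⇒  (0, 0, 0, 4, 5)
[4] R3 /= 4  ⇒  (0, 0, 0, 1, 3)
     R0 -= 2·R3  ⇒  (1, 0, 0, 0, 0)
     R1 -= 1·R3  ⇒  (0, 1, 0, 0, 2)
     R2 -= 1·R3  ⇒  (0, 0, 1, 0, 1)

rank = 4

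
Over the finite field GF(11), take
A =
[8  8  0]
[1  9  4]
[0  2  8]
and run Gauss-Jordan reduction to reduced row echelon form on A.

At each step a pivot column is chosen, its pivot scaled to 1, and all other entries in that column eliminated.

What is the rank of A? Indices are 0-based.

rank = 3

[1] R0 /= 8  ⇒  (1, 1, 0)
     R1 -= 1·R0  ⇒  (0, 8, 4)
[2] R1 /= 8  ⇒  (0, 1, 6)
     R0 -= 1·R1  ⇒  (1, 0, 5)
     R2 -= 2·R1  ⇒  (0, 0, 7)
[3] R2 /= 7  ⇒  (0, 0, 1)
     R0 -= 5·R2  ⇒  (1, 0, 0)
     R1 -= 6·R2  ⇒  (0, 1, 0)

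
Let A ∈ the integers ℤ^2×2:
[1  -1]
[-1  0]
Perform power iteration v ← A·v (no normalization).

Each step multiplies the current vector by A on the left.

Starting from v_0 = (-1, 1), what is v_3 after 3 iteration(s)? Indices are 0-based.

v_3 = (-5, 3)

v_0 = (-1, 1).
v_1 = A·v_0 = (-2, 1).
v_2 = A·v_1 = (-3, 2).
v_3 = A·v_2 = (-5, 3).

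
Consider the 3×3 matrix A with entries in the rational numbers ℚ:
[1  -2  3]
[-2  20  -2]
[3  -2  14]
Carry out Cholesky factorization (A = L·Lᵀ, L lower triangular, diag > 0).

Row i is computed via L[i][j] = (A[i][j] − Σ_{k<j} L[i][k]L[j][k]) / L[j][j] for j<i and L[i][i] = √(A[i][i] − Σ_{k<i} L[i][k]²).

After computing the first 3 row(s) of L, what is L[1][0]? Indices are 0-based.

L[1][0] = -2

Step 1: L[0][0] = √(1) = 1.
  L[1][0] = (-2) / L[0][0] = -2.
Step 2: L[1][1] = √(16) = 4.
  L[2][0] = (3) / L[0][0] = 3.
  L[2][1] = (4) / L[1][1] = 1.
Step 3: L[2][2] = √(4) = 2.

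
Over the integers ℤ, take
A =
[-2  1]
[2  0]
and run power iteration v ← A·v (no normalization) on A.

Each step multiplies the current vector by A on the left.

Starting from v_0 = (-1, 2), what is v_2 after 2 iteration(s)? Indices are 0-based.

v_2 = (-10, 8)

v_0 = (-1, 2).
v_1 = A·v_0 = (4, -2).
v_2 = A·v_1 = (-10, 8).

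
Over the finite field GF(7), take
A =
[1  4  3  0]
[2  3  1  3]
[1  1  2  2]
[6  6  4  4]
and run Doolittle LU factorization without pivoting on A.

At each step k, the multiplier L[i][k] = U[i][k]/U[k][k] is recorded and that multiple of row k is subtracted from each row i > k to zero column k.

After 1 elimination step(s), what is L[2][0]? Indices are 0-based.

L[2][0] = 1

Step 1: pivot at (0,0) is 1.
  row1 ← row1 − (2)·row0  ⇒  L[1][0]=2, U row1=(0, 2, 2, 3)
  row2 ← row2 − (1)·row0  ⇒  L[2][0]=1, U row2=(0, 4, 6, 2)
  row3 ← row3 − (6)·row0  ⇒  L[3][0]=6, U row3=(0, 3, 0, 4)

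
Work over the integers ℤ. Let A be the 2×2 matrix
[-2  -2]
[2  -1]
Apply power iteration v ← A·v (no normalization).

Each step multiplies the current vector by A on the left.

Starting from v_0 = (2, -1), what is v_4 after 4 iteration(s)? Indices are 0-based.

v_4 = (-54, 63)

v_0 = (2, -1).
v_1 = A·v_0 = (-2, 5).
v_2 = A·v_1 = (-6, -9).
v_3 = A·v_2 = (30, -3).
v_4 = A·v_3 = (-54, 63).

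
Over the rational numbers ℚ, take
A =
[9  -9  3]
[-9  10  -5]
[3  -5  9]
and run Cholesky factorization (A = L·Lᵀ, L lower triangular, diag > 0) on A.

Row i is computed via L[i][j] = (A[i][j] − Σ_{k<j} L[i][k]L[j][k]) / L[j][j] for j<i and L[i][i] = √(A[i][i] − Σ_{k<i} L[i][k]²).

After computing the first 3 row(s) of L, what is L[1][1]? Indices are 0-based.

L[1][1] = 1

Step 1: L[0][0] = √(9) = 3.
  L[1][0] = (-9) / L[0][0] = -3.
Step 2: L[1][1] = √(1) = 1.
  L[2][0] = (3) / L[0][0] = 1.
  L[2][1] = (-2) / L[1][1] = -2.
Step 3: L[2][2] = √(4) = 2.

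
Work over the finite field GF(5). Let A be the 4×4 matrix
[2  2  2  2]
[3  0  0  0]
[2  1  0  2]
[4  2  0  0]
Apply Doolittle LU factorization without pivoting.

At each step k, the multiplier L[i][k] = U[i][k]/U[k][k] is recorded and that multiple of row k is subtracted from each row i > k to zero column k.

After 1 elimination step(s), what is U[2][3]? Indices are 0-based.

Step 1: pivot at (0,0) is 2.
  row1 ← row1 − (4)·row0  ⇒  L[1][0]=4, U row1=(0, 2, 2, 2)
  row2 ← row2 − (1)·row0  ⇒  L[2][0]=1, U row2=(0, 4, 3, 0)
  row3 ← row3 − (2)·row0  ⇒  L[3][0]=2, U row3=(0, 3, 1, 1)

U[2][3] = 0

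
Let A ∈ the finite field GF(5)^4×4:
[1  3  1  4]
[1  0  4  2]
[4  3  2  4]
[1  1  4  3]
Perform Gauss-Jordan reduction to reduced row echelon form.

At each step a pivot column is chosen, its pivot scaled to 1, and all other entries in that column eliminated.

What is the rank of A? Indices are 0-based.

rank = 4

step 1: normalize row 0 (÷1) = (1, 3, 1, 4)
  row 1: subtract 1×row0 = (0, 2, 3, 3)
  row 2: subtract 4×row0 = (0, 1, 3, 3)
  row 3: subtract 1×row0 = (0, 3, 3, 4)
step 2: normalize row 1 (÷2) = (0, 1, 4, 4)
  row 0: subtract 3×row1 = (1, 0, 4, 2)
  row 2: subtract 1×row1 = (0, 0, 4, 4)
  row 3: subtract 3×row1 = (0, 0, 1, 2)
step 3: normalize row 2 (÷4) = (0, 0, 1, 1)
  row 0: subtract 4×row2 = (1, 0, 0, 3)
  row 1: subtract 4×row2 = (0, 1, 0, 0)
  row 3: subtract 1×row2 = (0, 0, 0, 1)
step 4: normalize row 3 (÷1) = (0, 0, 0, 1)
  row 0: subtract 3×row3 = (1, 0, 0, 0)
  row 2: subtract 1×row3 = (0, 0, 1, 0)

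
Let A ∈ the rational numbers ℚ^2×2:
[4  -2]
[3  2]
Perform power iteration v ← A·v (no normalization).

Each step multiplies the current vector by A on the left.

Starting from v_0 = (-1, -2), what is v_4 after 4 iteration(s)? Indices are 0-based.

v_4 = (308, 280)

v_0 = (-1, -2).
v_1 = A·v_0 = (0, -7).
v_2 = A·v_1 = (14, -14).
v_3 = A·v_2 = (84, 14).
v_4 = A·v_3 = (308, 280).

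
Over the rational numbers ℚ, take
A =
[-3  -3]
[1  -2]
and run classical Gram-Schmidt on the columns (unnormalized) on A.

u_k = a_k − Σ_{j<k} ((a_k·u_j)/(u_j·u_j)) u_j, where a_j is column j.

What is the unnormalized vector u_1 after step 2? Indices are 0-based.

u_1 = (-9/10, -27/10)

Step 1: u_0 = a_0 = (-3, 1).
Step 2: u_1 = a_1 − (7/10)·u_0 = (-9/10, -27/10).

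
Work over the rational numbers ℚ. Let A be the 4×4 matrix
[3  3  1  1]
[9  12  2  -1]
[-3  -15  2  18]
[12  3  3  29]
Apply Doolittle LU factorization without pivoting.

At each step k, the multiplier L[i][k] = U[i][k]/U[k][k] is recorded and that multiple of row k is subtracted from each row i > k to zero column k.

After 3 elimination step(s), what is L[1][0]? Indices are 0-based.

L[1][0] = 3

[col 0] pivot 3
  R1 -= 3*R0 → (0, 3, -1, -4)  (L[1][0] := 3)
  R2 -= -1*R0 → (0, -12, 3, 19)  (L[2][0] := -1)
  R3 -= 4*R0 → (0, -9, -1, 25)  (L[3][0] := 4)
[col 1] pivot 3
  R2 -= -4*R1 → (0, 0, -1, 3)  (L[2][1] := -4)
  R3 -= -3*R1 → (0, 0, -4, 13)  (L[3][1] := -3)
[col 2] pivot -1
  R3 -= 4*R2 → (0, 0, 0, 1)  (L[3][2] := 4)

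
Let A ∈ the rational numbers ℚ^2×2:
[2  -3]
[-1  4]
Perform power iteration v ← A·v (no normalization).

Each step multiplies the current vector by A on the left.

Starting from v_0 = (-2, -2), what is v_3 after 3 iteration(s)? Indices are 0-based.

v_0 = (-2, -2).
v_1 = A·v_0 = (2, -6).
v_2 = A·v_1 = (22, -26).
v_3 = A·v_2 = (122, -126).

v_3 = (122, -126)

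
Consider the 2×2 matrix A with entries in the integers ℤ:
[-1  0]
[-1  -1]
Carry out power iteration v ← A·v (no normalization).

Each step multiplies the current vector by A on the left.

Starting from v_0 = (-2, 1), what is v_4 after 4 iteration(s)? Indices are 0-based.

v_0 = (-2, 1).
v_1 = A·v_0 = (2, 1).
v_2 = A·v_1 = (-2, -3).
v_3 = A·v_2 = (2, 5).
v_4 = A·v_3 = (-2, -7).

v_4 = (-2, -7)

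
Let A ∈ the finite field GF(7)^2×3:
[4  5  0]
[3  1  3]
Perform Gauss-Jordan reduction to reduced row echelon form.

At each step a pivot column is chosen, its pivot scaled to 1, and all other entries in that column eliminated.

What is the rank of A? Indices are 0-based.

pivot(0,0)=4: scale R0 → (1, 3, 0)
  clear (1,0): R1 −= (3)R0 → (0, 6, 3)
pivot(1,1)=6: scale R1 → (0, 1, 4)
  clear (0,1): R0 −= (3)R1 → (1, 0, 2)

rank = 2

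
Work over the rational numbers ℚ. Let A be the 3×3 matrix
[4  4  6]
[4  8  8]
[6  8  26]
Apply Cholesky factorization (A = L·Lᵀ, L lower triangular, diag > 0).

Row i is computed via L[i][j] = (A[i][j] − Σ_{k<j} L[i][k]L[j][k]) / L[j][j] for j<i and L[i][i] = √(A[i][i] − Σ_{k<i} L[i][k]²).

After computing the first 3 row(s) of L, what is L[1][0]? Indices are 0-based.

L[1][0] = 2

Step 1: L[0][0] = √(4) = 2.
  L[1][0] = (4) / L[0][0] = 2.
Step 2: L[1][1] = √(4) = 2.
  L[2][0] = (6) / L[0][0] = 3.
  L[2][1] = (2) / L[1][1] = 1.
Step 3: L[2][2] = √(16) = 4.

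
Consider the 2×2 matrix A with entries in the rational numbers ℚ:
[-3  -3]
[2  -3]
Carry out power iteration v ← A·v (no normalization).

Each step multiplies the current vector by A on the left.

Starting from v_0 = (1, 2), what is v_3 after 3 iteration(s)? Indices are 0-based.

v_0 = (1, 2).
v_1 = A·v_0 = (-9, -4).
v_2 = A·v_1 = (39, -6).
v_3 = A·v_2 = (-99, 96).

v_3 = (-99, 96)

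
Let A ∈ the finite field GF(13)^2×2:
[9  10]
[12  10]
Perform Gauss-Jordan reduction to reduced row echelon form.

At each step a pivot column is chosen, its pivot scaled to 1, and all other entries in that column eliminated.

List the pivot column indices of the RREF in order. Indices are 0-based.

[1] R0 /= 9  ⇒  (1, 4)
     R1 -= 12·R0  ⇒  (0, 1)
[2] R1 /= 1  ⇒  (0, 1)
     R0 -= 4·R1  ⇒  (1, 0)

pivot columns: 0, 1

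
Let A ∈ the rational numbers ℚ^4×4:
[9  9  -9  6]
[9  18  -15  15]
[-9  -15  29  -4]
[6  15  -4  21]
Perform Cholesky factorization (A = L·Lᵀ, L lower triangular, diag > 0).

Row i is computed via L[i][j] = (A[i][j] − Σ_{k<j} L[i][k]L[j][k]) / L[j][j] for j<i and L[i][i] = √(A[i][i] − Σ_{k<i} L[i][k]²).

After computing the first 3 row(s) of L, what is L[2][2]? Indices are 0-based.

Step 1: L[0][0] = √(9) = 3.
  L[1][0] = (9) / L[0][0] = 3.
Step 2: L[1][1] = √(9) = 3.
  L[2][0] = (-9) / L[0][0] = -3.
  L[2][1] = (-6) / L[1][1] = -2.
Step 3: L[2][2] = √(16) = 4.

L[2][2] = 4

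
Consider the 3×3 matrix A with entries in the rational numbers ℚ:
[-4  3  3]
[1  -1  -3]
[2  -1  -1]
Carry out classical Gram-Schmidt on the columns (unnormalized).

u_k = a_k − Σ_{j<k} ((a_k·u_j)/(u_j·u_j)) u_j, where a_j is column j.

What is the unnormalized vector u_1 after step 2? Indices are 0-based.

u_1 = (1/7, -2/7, 3/7)

Step 1: u_0 = a_0 = (-4, 1, 2).
Step 2: u_1 = a_1 − (-5/7)·u_0 = (1/7, -2/7, 3/7).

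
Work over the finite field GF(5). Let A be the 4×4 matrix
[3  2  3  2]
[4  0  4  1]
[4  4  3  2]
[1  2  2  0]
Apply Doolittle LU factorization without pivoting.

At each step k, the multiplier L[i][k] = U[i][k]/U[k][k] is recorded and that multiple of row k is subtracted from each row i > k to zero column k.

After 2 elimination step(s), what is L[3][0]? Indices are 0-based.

[col 0] pivot 3
  R1 -= 3*R0 → (0, 4, 0, 0)  (L[1][0] := 3)
  R2 -= 3*R0 → (0, 3, 4, 1)  (L[2][0] := 3)
  R3 -= 2*R0 → (0, 3, 1, 1)  (L[3][0] := 2)
[col 1] pivot 4
  R2 -= 2*R1 → (0, 0, 4, 1)  (L[2][1] := 2)
  R3 -= 2*R1 → (0, 0, 1, 1)  (L[3][1] := 2)

L[3][0] = 2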